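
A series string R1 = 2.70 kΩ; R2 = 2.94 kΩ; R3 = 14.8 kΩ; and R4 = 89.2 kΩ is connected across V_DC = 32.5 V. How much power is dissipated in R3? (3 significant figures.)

P ≈ 1.30 mW

The common current is I = 32.5/109.6 = 0.2964 mA.
P(R3) = I²·R3 = (0.2964)² × 14.8 = 1.300 mW.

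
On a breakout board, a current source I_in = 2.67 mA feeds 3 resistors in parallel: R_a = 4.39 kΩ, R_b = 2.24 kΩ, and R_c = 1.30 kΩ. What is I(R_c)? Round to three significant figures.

ΣG = 1/4.39 + 1/2.24 + 1/1.30 = 1.443.
Current divider: I(R_c) = I_in · G_k/ΣG = 2.67 × (0.7692/1.443) = 2.67 × 0.5329 = 1.423 mA.

I ≈ 1.42 mA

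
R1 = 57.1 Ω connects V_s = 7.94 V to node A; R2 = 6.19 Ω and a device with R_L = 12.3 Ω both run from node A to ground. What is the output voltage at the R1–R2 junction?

V_out ≈ 0.534 V

R2 ‖ R_L = (6.19 × 12.3)/(6.19 + 12.3) = 4.118 Ω.
Then V_out = V_s · R2'/(R1 + R2') = 7.94 × 4.118/61.22 = 0.5341 V.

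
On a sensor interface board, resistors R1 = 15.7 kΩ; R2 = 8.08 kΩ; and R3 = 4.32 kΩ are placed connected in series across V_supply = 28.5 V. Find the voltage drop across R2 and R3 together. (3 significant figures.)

V ≈ 12.6 V

Total series resistance ΣR = 15.7 + 8.08 + 4.32 = 28.10 kΩ.
R_{R2..R3} = 8.08 + 4.32 = 12.40 kΩ.
By the voltage-divider rule, V = 28.5 × 12.40/28.10 = 12.58 V.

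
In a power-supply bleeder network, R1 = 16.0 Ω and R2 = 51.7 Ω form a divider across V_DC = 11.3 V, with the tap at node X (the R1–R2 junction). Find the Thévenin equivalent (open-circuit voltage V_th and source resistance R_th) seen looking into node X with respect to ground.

Open-circuit (no load on X): V_th = V_DC · R2/(R1 + R2) = 11.3 × 51.7/(16.00 + 51.7) = 8.629 V.
Looking into X with the source shorted: R_th = R1·R2/(R1+R2) = 16.00 × 51.7/67.70 = 12.22 Ω.

V_th ≈ 8.63 V, R_th ≈ 12.2 Ω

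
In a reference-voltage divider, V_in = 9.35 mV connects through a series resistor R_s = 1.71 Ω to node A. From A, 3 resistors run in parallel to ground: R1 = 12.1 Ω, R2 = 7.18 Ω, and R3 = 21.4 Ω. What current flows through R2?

I ≈ 0.892 mA

Combine the parallel branches: R_p = (1/12.1 + 1/7.18 + 1/21.4)⁻¹ = 3.722 Ω.
V_A by voltage divider: V_A = 9.35 × 3.722/(1.71 + 3.722) = 6.407 mV.
Branch current I = V_A/R2 = 6.407/7.18 = 0.8923 mA.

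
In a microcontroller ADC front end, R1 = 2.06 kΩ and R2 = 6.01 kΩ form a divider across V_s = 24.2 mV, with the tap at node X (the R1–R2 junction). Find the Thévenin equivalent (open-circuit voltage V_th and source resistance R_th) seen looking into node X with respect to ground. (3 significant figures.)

Open-circuit (no load on X): V_th = V_s · R2/(R1 + R2) = 24.2 × 6.01/(2.060 + 6.01) = 18.02 mV.
With V_s suppressed (replaced by a short), R_th = R1 ‖ R2 = (2.060 × 6.01)/(2.060 + 6.01) = 1.534 kΩ.

V_th ≈ 18.0 mV, R_th ≈ 1.53 kΩ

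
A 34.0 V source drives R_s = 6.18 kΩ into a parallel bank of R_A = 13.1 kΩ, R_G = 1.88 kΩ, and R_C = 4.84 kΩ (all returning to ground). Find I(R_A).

Parallel bank: R_p = 1/(1/13.1 + 1/1.88 + 1/4.84) = 1.227 kΩ.
V_A by voltage divider: V_A = 34.0 × 1.227/(6.18 + 1.227) = 5.633 V.
Branch current I = V_A/R_A = 5.633/13.1 = 0.4300 mA.
(Check via current divider: I_total = 4.590 mA; share G_k/ΣG = 0.09368 → same result.)

I ≈ 0.430 mA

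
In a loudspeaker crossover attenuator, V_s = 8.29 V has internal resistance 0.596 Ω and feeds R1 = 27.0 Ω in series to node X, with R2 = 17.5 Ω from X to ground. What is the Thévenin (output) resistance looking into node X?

R1' = 0.596 + 27.0 = 27.60 Ω (source resistance + R1).
Zeroing V_s shorts the top of R1' to ground, so R_th = R1' ‖ R2 = 10.71 Ω.

R_th ≈ 10.7 Ω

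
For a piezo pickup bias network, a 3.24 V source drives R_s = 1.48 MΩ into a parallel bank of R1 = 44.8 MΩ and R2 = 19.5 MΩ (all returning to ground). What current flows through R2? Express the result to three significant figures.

Combine the parallel branches: R_p = (1/44.8 + 1/19.5)⁻¹ = 13.59 MΩ.
Node voltage V_A = V_in · R_p/(R_s + R_p) = 3.24 × 0.9018 = 2.922 V.
Branch current I = V_A/R2 = 2.922/19.5 = 0.1498 µA.

I ≈ 0.150 µA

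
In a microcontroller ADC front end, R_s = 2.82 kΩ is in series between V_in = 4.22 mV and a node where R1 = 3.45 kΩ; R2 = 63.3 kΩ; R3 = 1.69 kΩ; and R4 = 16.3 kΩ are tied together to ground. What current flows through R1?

Equivalent of the parallel group: R_p = 1.043 kΩ.
V_A by voltage divider: V_A = 4.22 × 1.043/(2.82 + 1.043) = 1.139 mV.
Branch current I = V_A/R1 = 1.139/3.45 = 0.3303 µA.
(Equivalently: I_total = 1.092 µA, then current-divider fraction G_k/ΣG = 0.3023.)

I ≈ 0.330 µA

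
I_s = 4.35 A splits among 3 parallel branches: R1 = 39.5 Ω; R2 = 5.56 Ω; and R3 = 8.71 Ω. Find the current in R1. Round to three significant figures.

ΣG = 1/39.5 + 1/5.56 + 1/8.71 = 0.3200.
Current divider: I(R1) = I_s · G_k/ΣG = 4.35 × (0.02532/0.3200) = 4.35 × 0.07912 = 0.3442 A.

I ≈ 0.344 A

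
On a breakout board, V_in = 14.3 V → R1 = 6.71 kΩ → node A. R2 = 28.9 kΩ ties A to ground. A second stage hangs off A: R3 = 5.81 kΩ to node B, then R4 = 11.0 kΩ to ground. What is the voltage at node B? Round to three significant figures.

Looking into the second stage from A: R3 + R4 = 16.81 kΩ appears in parallel with R2.
Effective lower resistance at A: R2 ‖ 16.81 = 10.63 kΩ.
V_A = 14.3 × 10.63/(6.71 + 10.63) = 8.766 V.
V_B = V_A × 0.6544 = 5.736 V.

V_B ≈ 5.74 V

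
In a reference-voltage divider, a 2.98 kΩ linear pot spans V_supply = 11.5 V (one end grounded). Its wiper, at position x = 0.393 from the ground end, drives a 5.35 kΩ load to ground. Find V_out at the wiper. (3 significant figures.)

Lower segment x·R_p = 1.171 kΩ; upper segment (1−x)·R_p = 1.809 kΩ.
R_L loads the lower segment: effective lower R = 0.9608 kΩ.
Then V_out = V_supply · 0.9608/(1.809 + 0.9608) = 3.989 V.

V_out ≈ 3.99 V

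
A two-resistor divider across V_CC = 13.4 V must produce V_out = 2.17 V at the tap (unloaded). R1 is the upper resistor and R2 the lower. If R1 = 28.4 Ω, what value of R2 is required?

V_out/V_CC = R2/(R1+R2) = 0.1619.
So R2 = R1 · V_out/(V_CC − V_out) = 28.4 × 2.17/(13.4 − 2.17) = 28.4 × 0.1932 = 5.488 Ω.

R2 ≈ 5.49 Ω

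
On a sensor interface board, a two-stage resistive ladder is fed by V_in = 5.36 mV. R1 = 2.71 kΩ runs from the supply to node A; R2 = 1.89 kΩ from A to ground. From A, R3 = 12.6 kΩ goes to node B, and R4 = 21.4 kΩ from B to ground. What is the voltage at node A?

V_A ≈ 2.13 mV

Looking into the second stage from A: R3 + R4 = 34.00 kΩ appears in parallel with R2.
R2 ‖ (R3+R4) = 1.790 kΩ.
So V_A = 5.36 × 0.3978 = 2.132 mV.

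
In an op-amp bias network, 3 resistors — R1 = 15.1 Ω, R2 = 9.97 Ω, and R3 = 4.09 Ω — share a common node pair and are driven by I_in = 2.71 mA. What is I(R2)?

Total conductance ΣG = 1/15.1 + 1/9.97 + 1/4.09 = 0.4110 (units of 1/Ω).
By the current-divider rule, I = I_in · G_k/ΣG = 2.71 × 0.2440 = 0.6613 mA.

I ≈ 0.661 mA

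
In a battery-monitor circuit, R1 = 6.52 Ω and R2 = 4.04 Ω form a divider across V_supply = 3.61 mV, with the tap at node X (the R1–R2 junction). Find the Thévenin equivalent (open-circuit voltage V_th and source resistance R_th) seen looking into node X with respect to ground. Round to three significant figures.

V_th ≈ 1.38 mV, R_th ≈ 2.49 Ω

With X open, the divider is unloaded: V_th = 3.61 × 4.04/10.56 = 1.381 mV.
Looking into X with the source shorted: R_th = R1·R2/(R1+R2) = 6.520 × 4.04/10.56 = 2.494 Ω.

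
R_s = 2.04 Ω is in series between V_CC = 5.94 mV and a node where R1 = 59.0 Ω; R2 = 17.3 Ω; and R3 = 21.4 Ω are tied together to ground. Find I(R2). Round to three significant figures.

I ≈ 0.275 mA

Parallel bank: R_p = 1/(1/59.0 + 1/17.3 + 1/21.4) = 8.232 Ω.
Node voltage V_A = V_CC · R_p/(R_s + R_p) = 5.94 × 0.8014 = 4.760 mV.
Branch current I = V_A/R2 = 4.760/17.3 = 0.2752 mA.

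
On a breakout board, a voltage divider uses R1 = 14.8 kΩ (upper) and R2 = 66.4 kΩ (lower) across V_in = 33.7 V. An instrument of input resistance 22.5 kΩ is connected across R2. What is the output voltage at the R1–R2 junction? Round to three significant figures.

The load sits in parallel with R2, giving an effective lower resistance R2' = R2·R_L/(R2+R_L) = 16.81 kΩ.
Now apply the divider: V_out = 33.7 × 0.5317 = 17.92 V.
(Unloaded it would be 27.6 V; the load pulls it down.)

V_out ≈ 17.9 V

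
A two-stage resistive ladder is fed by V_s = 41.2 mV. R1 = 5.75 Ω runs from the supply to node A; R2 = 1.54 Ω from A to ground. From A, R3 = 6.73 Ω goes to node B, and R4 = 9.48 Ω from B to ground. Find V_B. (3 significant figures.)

Looking into the second stage from A: R3 + R4 = 16.21 Ω appears in parallel with R2.
R2 ‖ (R3+R4) = 1.406 Ω.
So V_A = 41.2 × 0.1965 = 8.097 mV.
Then the unloaded second divider: V_B = V_A × R4/(R3+R4) = 8.097 × 0.5848 = 4.735 mV.

V_B ≈ 4.74 mV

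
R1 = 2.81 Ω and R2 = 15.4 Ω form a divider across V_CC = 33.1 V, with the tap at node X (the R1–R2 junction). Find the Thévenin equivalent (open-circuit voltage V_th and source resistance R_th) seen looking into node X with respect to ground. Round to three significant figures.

With X open, the divider is unloaded: V_th = 33.1 × 15.4/18.21 = 27.99 V.
Looking into X with the source shorted: R_th = R1·R2/(R1+R2) = 2.810 × 15.4/18.21 = 2.376 Ω.

V_th ≈ 28.0 V, R_th ≈ 2.38 Ω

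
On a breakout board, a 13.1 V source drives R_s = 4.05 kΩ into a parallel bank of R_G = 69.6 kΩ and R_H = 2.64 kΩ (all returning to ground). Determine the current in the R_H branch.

Combine the parallel branches: R_p = (1/69.6 + 1/2.64)⁻¹ = 2.544 kΩ.
V_A by voltage divider: V_A = 13.1 × 2.544/(4.05 + 2.544) = 5.053 V.
I(R_H) = V_A / R_H = 5.053/2.64 = 1.914 mA.
(Equivalently: I_total = 1.987 mA, then current-divider fraction G_k/ΣG = 0.9635.)

I ≈ 1.91 mA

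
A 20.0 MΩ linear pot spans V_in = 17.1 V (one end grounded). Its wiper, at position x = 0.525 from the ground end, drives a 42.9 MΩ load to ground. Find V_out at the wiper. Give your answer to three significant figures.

Split the track: R_lower = x·R_p = 10.50 MΩ, R_upper = (1−x)·R_p = 9.500 MΩ.
R_L loads the lower segment: effective lower R = 8.435 MΩ.
V_out = 17.1 × 8.435/(9.500 + 8.435) = 8.042 V.

V_out ≈ 8.04 V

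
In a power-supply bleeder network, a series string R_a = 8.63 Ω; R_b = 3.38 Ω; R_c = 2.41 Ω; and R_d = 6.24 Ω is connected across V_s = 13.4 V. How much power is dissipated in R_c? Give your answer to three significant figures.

P ≈ 1.01 W

ΣR = 20.66 Ω → I = 13.4/20.66 = 0.6486 A.
V(R_c) = I·R = 1.563 V; P = V·I = 1.563 × 0.6486 = 1.014 W.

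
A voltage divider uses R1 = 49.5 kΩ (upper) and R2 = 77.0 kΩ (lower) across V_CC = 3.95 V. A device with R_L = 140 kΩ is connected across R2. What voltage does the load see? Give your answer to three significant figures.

V_out ≈ 1.98 V

The load sits in parallel with R2, giving an effective lower resistance R2' = R2·R_L/(R2+R_L) = 49.68 kΩ.
Then V_out = V_CC · R2'/(R1 + R2') = 3.95 × 49.68/99.18 = 1.979 V.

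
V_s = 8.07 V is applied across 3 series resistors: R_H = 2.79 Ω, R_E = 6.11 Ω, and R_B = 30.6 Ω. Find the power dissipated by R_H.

P ≈ 0.116 W

The common current is I = 8.07/39.50 = 0.2043 A.
P = I²R = 0.04174 × 2.79 = 0.1165 W.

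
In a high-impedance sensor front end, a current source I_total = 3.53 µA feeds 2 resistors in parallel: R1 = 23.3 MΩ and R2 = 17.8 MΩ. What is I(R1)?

I ≈ 1.53 µA

With just two branches, the current splits inversely with resistance.
So I = 3.53 × 17.8/41.10 = 1.529 µA.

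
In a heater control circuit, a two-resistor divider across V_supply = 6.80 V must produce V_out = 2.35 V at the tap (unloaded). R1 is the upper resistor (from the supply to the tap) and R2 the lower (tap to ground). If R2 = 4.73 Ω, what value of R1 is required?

Required fraction k = V_out/V_supply = 0.3456.
R1 = R2·(1/k − 1) = 4.73 × 1.894 = 8.957 Ω.

R1 ≈ 8.96 Ω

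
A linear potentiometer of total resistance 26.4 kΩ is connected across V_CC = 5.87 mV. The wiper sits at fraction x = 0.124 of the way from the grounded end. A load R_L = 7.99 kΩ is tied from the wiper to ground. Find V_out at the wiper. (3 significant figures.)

The pot divides into 23.13 kΩ above the wiper and 3.274 kΩ below.
R_L loads the lower segment: effective lower R = 2.322 kΩ.
Loaded-divider output: V_out = 5.87 × 0.09125 = 0.5356 mV.

V_out ≈ 0.536 mV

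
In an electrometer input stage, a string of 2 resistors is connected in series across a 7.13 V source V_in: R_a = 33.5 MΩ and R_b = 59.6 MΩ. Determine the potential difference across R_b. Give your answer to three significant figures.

V ≈ 4.56 V

Total series resistance ΣR = 33.5 + 59.6 = 93.10 MΩ.
V = V_in · R/ΣR = 7.13 × 0.6402 = 4.564 V.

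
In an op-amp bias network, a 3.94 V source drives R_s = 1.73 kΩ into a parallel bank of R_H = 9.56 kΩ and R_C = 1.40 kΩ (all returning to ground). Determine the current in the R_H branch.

I ≈ 0.171 mA

Combine the parallel branches: R_p = (1/9.56 + 1/1.40)⁻¹ = 1.221 kΩ.
V_A = 3.94 × 1.221/2.951 = 1.630 V.
I(R_H) = V_A / R_H = 1.630/9.56 = 0.1705 mA.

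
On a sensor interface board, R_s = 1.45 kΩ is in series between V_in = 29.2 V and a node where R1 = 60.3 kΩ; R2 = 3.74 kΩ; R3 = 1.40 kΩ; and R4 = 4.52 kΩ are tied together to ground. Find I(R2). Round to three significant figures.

I ≈ 2.82 mA

Combine the parallel branches: R_p = (1/60.3 + 1/3.74 + 1/1.40 + 1/4.52)⁻¹ = 0.8200 kΩ.
V_A = 29.2 × 0.8200/2.270 = 10.55 V.
I(R2) = V_A / R2 = 10.55/3.74 = 2.820 mA.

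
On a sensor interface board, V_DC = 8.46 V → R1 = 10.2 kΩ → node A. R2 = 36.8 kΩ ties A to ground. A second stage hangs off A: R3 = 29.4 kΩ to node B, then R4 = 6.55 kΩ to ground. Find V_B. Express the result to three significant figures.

The second stage (R3 + R4 = 35.95 kΩ) loads node A in parallel with R2.
Effective lower resistance at A: R2 ‖ 35.95 = 18.19 kΩ.
First divider: V_A = V_DC · 18.19/(10.2 + 18.19) = 5.420 V.
Stage 2 is unloaded, so V_B = V_A · R4/(R3+R4) = 5.420 × 6.55/35.95 = 0.9875 V.

V_B ≈ 0.988 V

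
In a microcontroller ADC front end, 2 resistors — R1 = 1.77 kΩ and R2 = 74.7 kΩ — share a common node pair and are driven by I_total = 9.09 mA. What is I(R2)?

I ≈ 0.210 mA

Two-branch current divider: I_k = I_total · R_other/(R_1 + R_2).
I(R2) = 9.09 × 1.77/(1.77 + 74.7) = 9.09 × 0.02315 = 0.2104 mA.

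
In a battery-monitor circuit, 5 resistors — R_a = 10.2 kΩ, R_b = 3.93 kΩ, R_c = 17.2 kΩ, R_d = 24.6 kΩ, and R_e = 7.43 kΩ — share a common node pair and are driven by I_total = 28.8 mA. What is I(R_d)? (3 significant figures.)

Total conductance ΣG = 1/10.2 + 1/3.93 + 1/17.2 + 1/24.6 + 1/7.43 = 0.5859 (units of 1/kΩ).
By the current-divider rule, I = I_total · G_k/ΣG = 28.8 × 0.06938 = 1.998 mA.

I ≈ 2.00 mA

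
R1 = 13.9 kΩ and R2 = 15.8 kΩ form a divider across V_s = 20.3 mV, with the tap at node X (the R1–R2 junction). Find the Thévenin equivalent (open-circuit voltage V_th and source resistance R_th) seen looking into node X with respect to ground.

With X open, the divider is unloaded: V_th = 20.3 × 15.8/29.70 = 10.80 mV.
With V_s suppressed (replaced by a short), R_th = R1 ‖ R2 = (13.90 × 15.8)/(13.90 + 15.8) = 7.395 kΩ.

V_th ≈ 10.8 mV, R_th ≈ 7.39 kΩ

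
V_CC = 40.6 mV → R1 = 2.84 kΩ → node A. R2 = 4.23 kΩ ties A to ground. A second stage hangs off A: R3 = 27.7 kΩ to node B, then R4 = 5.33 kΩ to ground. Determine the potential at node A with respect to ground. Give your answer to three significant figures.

V_A ≈ 23.1 mV

Node A sees R2 in parallel with the series input of stage 2, R3 + R4 = 33.03 kΩ.
R2 ‖ (R3+R4) = 3.750 kΩ.
So V_A = 40.6 × 0.5690 = 23.10 mV.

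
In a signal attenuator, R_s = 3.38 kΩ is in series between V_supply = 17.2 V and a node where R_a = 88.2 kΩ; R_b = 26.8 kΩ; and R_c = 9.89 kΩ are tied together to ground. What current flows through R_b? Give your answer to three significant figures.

Combine the parallel branches: R_p = (1/88.2 + 1/26.8 + 1/9.89)⁻¹ = 6.677 kΩ.
V_A = 17.2 × 6.677/10.06 = 11.42 V.
I(R_b) = V_A / R_b = 11.42/26.8 = 0.4261 mA.
(Check via current divider: I_total = 1.710 mA; share G_k/ΣG = 0.2491 → same result.)

I ≈ 0.426 mA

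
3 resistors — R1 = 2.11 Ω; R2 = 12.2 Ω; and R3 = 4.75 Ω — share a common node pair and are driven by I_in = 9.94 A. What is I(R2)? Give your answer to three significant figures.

I ≈ 1.06 A

Total conductance ΣG = 1/2.11 + 1/12.2 + 1/4.75 = 0.7664 (units of 1/Ω).
By the current-divider rule, I = I_in · G_k/ΣG = 9.94 × 0.1069 = 1.063 A.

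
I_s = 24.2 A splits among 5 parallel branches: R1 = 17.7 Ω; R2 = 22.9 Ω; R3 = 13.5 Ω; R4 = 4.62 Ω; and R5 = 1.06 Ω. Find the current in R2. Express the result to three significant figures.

I ≈ 0.792 A

Total conductance ΣG = 1/17.7 + 1/22.9 + 1/13.5 + 1/4.62 + 1/1.06 = 1.334 (units of 1/Ω).
Current divider: I(R2) = I_s · G_k/ΣG = 24.2 × (0.04367/1.334) = 24.2 × 0.03273 = 0.7921 A.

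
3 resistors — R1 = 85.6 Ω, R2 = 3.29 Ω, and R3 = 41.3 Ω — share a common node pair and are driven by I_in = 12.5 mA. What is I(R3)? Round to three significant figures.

Conductances: ΣG = 1/85.6 + 1/3.29 + 1/41.3 = 0.3398 (1/Ω).
R3 takes the fraction G_k/ΣG = 0.02421/0.3398 = 0.07125, so I = 12.5 × 0.07125 = 0.8906 mA.

I ≈ 0.891 mA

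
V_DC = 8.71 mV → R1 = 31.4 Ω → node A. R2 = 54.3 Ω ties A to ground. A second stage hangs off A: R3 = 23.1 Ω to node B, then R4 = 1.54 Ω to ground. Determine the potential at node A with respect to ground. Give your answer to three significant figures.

The second stage (R3 + R4 = 24.64 Ω) loads node A in parallel with R2.
Effective lower resistance at A: R2 ‖ 24.64 = 16.95 Ω.
So V_A = 8.71 × 0.3506 = 3.053 mV.

V_A ≈ 3.05 mV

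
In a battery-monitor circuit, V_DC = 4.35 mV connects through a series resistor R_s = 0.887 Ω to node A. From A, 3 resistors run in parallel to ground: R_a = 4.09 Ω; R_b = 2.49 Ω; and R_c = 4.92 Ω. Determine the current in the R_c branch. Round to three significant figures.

I ≈ 0.504 mA

Parallel bank: R_p = 1/(1/4.09 + 1/2.49 + 1/4.92) = 1.177 Ω.
V_A by voltage divider: V_A = 4.35 × 1.177/(0.887 + 1.177) = 2.481 mV.
I(R_c) = V_A / R_c = 2.481/4.92 = 0.5043 mA.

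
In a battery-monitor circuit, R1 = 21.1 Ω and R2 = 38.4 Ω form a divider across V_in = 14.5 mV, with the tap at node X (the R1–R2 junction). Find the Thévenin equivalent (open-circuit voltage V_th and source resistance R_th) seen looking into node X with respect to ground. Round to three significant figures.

V_th is the unloaded tap voltage: V_in · R2/(R1+R2) = 14.5 × 0.6454 = 9.358 mV.
With V_in suppressed (replaced by a short), R_th = R1 ‖ R2 = (21.10 × 38.4)/(21.10 + 38.4) = 13.62 Ω.

V_th ≈ 9.36 mV, R_th ≈ 13.6 Ω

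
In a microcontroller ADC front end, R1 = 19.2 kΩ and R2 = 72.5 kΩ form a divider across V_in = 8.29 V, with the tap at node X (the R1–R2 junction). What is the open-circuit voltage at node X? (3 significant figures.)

V_th is the unloaded tap voltage: V_in · R2/(R1+R2) = 8.29 × 0.7906 = 6.554 V.

V_th ≈ 6.55 V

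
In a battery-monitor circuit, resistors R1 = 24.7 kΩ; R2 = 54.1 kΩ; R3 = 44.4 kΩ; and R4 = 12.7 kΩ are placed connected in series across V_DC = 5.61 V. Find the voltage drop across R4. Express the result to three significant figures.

Series total: ΣR = 24.7 + 54.1 + 44.4 + 12.7 = 135.9 kΩ.
V = V_DC · R/ΣR = 5.61 × 0.09345 = 0.5243 V.

V ≈ 0.524 V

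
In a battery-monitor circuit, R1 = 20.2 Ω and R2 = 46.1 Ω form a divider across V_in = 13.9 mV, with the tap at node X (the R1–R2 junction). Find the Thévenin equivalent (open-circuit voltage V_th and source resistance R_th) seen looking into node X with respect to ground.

With X open, the divider is unloaded: V_th = 13.9 × 46.1/66.30 = 9.665 mV.
Zeroing V_in shorts the top of R1 to ground, so R_th = R1 ‖ R2 = 14.05 Ω.

V_th ≈ 9.67 mV, R_th ≈ 14.0 Ω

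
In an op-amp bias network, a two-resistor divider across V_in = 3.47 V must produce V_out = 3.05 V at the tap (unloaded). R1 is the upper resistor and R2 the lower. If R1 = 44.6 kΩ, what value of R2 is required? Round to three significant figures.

Required fraction k = V_out/V_in = 0.8790.
R2 = R1 · 0.8790/(1 − 0.8790) = 323.9 kΩ.

R2 ≈ 324 kΩ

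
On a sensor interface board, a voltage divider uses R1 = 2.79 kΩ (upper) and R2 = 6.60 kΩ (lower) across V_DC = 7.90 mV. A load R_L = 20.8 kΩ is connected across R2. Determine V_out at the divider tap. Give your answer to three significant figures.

The load sits in parallel with R2, giving an effective lower resistance R2' = R2·R_L/(R2+R_L) = 5.010 kΩ.
Now apply the divider: V_out = 7.90 × 0.6423 = 5.074 mV.

V_out ≈ 5.07 mV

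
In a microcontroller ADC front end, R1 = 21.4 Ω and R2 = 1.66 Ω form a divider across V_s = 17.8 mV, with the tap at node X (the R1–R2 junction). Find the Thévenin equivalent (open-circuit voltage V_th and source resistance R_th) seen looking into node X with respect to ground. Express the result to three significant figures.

V_th ≈ 1.28 mV, R_th ≈ 1.54 Ω

Open-circuit (no load on X): V_th = V_s · R2/(R1 + R2) = 17.8 × 1.66/(21.40 + 1.66) = 1.281 mV.
Zeroing V_s shorts the top of R1 to ground, so R_th = R1 ‖ R2 = 1.541 Ω.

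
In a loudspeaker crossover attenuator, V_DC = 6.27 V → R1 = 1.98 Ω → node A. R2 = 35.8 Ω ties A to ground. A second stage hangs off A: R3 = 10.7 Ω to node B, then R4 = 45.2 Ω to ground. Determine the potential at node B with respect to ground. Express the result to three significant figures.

The second stage (R3 + R4 = 55.90 Ω) loads node A in parallel with R2.
Effective lower resistance at A: R2 ‖ 55.90 = 21.82 Ω.
So V_A = 6.27 × 0.9168 = 5.748 V.
Stage 2 is unloaded, so V_B = V_A · R4/(R3+R4) = 5.748 × 45.2/55.90 = 4.648 V.

V_B ≈ 4.65 V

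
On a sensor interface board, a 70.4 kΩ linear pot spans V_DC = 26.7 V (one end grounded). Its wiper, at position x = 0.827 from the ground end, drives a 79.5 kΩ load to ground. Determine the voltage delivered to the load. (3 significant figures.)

V_out ≈ 19.6 V

The pot divides into 12.18 kΩ above the wiper and 58.22 kΩ below.
R_L loads the lower segment: effective lower R = 33.61 kΩ.
Loaded-divider output: V_out = 26.7 × 0.7340 = 19.60 V.
(Unloaded: V_out = x·V_DC = 22.1 V.)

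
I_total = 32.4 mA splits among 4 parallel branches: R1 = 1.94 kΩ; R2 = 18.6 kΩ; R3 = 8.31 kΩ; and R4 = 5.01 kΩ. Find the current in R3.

Total conductance ΣG = 1/1.94 + 1/18.6 + 1/8.31 + 1/5.01 = 0.8892 (units of 1/kΩ).
By the current-divider rule, I = I_total · G_k/ΣG = 32.4 × 0.1353 = 4.385 mA.

I ≈ 4.38 mA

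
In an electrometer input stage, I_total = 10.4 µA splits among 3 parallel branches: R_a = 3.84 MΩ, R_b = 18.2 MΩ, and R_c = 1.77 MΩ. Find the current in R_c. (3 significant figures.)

I ≈ 6.67 µA

ΣG = 1/3.84 + 1/18.2 + 1/1.77 = 0.8803.
By the current-divider rule, I = I_total · G_k/ΣG = 10.4 × 0.6418 = 6.674 µA.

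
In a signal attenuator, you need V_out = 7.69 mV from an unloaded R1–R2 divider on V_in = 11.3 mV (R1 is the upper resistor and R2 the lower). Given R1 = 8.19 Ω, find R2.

V_out/V_in = R2/(R1+R2) = 0.6805.
So R2 = R1 · V_out/(V_in − V_out) = 8.19 × 7.69/(11.3 − 7.69) = 8.19 × 2.130 = 17.45 Ω.

R2 ≈ 17.4 Ω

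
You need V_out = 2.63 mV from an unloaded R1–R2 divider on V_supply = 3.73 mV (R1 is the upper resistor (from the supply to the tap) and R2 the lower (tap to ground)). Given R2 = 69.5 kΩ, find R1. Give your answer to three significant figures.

R1 ≈ 29.1 kΩ

V_out/V_supply = R2/(R1+R2) = 0.7051.
Rearranging, R1 = R2·(1−k)/k = 69.5 × 0.4183 = 29.07 kΩ.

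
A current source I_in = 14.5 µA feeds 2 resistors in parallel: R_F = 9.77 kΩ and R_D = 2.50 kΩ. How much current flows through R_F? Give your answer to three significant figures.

I ≈ 2.95 µA

Two-branch current divider: I_k = I_in · R_other/(R_1 + R_2).
I(R_F) = 14.5 × 2.50/(9.77 + 2.50) = 14.5 × 0.2037 = 2.954 µA.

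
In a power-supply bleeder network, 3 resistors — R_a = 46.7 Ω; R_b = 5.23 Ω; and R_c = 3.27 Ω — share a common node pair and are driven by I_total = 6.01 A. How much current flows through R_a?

Total conductance ΣG = 1/46.7 + 1/5.23 + 1/3.27 = 0.5184 (units of 1/Ω).
R_a takes the fraction G_k/ΣG = 0.02141/0.5184 = 0.04130, so I = 6.01 × 0.04130 = 0.2482 A.

I ≈ 0.248 A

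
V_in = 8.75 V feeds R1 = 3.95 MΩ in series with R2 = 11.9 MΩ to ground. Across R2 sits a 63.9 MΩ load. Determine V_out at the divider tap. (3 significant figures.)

First combine the lower leg with the load: R2 ‖ R_L = 10.03 MΩ.
Voltage divider with the loaded lower leg: V_out = 8.75 × 10.03/(3.95 + 10.03) = 8.75 × 0.7175 = 6.278 V.

V_out ≈ 6.28 V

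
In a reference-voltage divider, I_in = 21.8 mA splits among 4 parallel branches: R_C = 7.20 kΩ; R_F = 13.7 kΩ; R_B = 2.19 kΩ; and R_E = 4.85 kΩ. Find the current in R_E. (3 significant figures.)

Total conductance ΣG = 1/7.20 + 1/13.7 + 1/2.19 + 1/4.85 = 0.8747 (units of 1/kΩ).
R_E takes the fraction G_k/ΣG = 0.2062/0.8747 = 0.2357, so I = 21.8 × 0.2357 = 5.139 mA.

I ≈ 5.14 mA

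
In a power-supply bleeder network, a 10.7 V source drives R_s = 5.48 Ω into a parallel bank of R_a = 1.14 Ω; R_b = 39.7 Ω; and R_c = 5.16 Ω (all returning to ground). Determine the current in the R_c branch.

Combine the parallel branches: R_p = (1/1.14 + 1/39.7 + 1/5.16)⁻¹ = 0.9123 Ω.
V_A by voltage divider: V_A = 10.7 × 0.9123/(5.48 + 0.9123) = 1.527 V.
Branch current I = V_A/R_c = 1.527/5.16 = 0.2959 A.
(Check via current divider: I_total = 1.674 A; share G_k/ΣG = 0.1768 → same result.)

I ≈ 0.296 A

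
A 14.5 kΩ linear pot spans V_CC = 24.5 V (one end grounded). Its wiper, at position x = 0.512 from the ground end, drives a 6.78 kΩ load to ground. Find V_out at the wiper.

V_out ≈ 8.18 V

Lower segment x·R_p = 7.424 kΩ; upper segment (1−x)·R_p = 7.076 kΩ.
Lower segment in parallel with the load: 7.424 ‖ 6.78 = 3.544 kΩ.
V_out = 24.5 × 3.544/(7.076 + 3.544) = 8.175 V.
(Unloaded: V_out = x·V_CC = 12.5 V.)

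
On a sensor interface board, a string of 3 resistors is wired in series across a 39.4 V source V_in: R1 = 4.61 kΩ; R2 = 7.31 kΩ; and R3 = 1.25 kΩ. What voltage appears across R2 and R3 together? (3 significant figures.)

Series total: ΣR = 4.61 + 7.31 + 1.25 = 13.17 kΩ.
R_{R2..R3} = 7.31 + 1.25 = 8.560 kΩ.
By the voltage-divider rule, V = 39.4 × 8.560/13.17 = 25.61 V.

V ≈ 25.6 V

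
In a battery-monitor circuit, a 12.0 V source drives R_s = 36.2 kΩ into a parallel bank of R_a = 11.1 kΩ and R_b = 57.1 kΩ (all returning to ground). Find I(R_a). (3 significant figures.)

Equivalent of the parallel group: R_p = 9.293 kΩ.
V_A = 12.0 × 9.293/45.49 = 2.451 V.
I(R_a) = V_A / R_a = 2.451/11.1 = 0.2208 mA.
(Equivalently: I_total = 0.2638 mA, then current-divider fraction G_k/ΣG = 0.8372.)

I ≈ 0.221 mA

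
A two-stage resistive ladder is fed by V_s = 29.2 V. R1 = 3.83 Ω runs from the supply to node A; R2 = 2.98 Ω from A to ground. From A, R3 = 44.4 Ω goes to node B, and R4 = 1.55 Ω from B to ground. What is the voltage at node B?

The second stage (R3 + R4 = 45.95 Ω) loads node A in parallel with R2.
Effective lower resistance at A: R2 ‖ 45.95 = 2.799 Ω.
So V_A = 29.2 × 0.4222 = 12.33 V.
V_B = V_A × 0.03373 = 0.4159 V.

V_B ≈ 0.416 V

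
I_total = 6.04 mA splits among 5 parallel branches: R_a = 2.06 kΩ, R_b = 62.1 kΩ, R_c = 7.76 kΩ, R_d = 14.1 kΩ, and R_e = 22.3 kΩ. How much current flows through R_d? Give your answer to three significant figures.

Total conductance ΣG = 1/2.06 + 1/62.1 + 1/7.76 + 1/14.1 + 1/22.3 = 0.7462 (units of 1/kΩ).
By the current-divider rule, I = I_total · G_k/ΣG = 6.04 × 0.09505 = 0.5741 mA.

I ≈ 0.574 mA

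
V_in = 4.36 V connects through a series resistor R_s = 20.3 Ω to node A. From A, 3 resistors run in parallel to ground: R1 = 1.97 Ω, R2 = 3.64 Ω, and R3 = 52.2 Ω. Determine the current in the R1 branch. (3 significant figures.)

I ≈ 0.128 A

Equivalent of the parallel group: R_p = 1.248 Ω.
V_A by voltage divider: V_A = 4.36 × 1.248/(20.3 + 1.248) = 0.2525 V.
I(R1) = V_A / R1 = 0.2525/1.97 = 0.1281 A.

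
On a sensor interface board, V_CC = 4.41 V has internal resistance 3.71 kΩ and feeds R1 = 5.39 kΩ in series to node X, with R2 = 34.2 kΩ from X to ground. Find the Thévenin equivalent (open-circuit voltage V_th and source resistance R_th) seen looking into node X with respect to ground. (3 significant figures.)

V_th ≈ 3.48 V, R_th ≈ 7.19 kΩ

R1' = 3.71 + 5.39 = 9.100 kΩ (source resistance + R1).
V_th is the unloaded tap voltage: V_CC · R2/(R1'+R2) = 4.41 × 0.7898 = 3.483 V.
With V_CC suppressed (replaced by a short), R_th = R1' ‖ R2 = (9.100 × 34.2)/(9.100 + 34.2) = 7.188 kΩ.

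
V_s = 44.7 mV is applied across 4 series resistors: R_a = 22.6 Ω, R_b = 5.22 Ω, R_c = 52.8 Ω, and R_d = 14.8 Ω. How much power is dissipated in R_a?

P ≈ 4.96 µW

ΣR = 95.42 Ω → I = 44.7/95.42 = 0.4685 mA.
P(R_a) = I²·R_a = (0.4685)² × 22.6 = 4.960 µW.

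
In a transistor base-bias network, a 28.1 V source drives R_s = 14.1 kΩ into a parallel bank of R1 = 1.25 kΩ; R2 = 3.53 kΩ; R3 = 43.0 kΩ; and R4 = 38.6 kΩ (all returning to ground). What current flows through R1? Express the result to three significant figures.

Equivalent of the parallel group: R_p = 0.8830 kΩ.
Node voltage V_A = V_CC · R_p/(R_s + R_p) = 28.1 × 0.05894 = 1.656 V.
I(R1) = V_A / R1 = 1.656/1.25 = 1.325 mA.

I ≈ 1.32 mA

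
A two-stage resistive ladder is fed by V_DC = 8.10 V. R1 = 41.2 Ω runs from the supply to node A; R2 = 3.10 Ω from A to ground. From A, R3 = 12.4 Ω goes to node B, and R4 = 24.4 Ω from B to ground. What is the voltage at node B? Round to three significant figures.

V_B ≈ 0.349 V

Node A sees R2 in parallel with the series input of stage 2, R3 + R4 = 36.80 Ω.
Effective lower resistance at A: R2 ‖ 36.80 = 2.859 Ω.
So V_A = 8.10 × 0.06489 = 0.5256 V.
Then the unloaded second divider: V_B = V_A × R4/(R3+R4) = 0.5256 × 0.6630 = 0.3485 V.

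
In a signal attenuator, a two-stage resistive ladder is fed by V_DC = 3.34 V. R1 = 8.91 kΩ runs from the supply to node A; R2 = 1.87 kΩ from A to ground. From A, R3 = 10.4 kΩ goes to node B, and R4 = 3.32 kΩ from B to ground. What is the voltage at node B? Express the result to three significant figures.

Node A sees R2 in parallel with the series input of stage 2, R3 + R4 = 13.72 kΩ.
R2 ‖ (R3+R4) = 1.646 kΩ.
So V_A = 3.34 × 0.1559 = 0.5207 V.
Then the unloaded second divider: V_B = V_A × R4/(R3+R4) = 0.5207 × 0.2420 = 0.1260 V.

V_B ≈ 0.126 V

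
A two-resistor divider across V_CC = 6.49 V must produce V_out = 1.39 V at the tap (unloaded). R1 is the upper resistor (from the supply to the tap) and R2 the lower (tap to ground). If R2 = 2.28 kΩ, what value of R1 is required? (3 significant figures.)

Required fraction k = V_out/V_CC = 0.2142.
R1 = R2·(1/k − 1) = 2.28 × 3.669 = 8.365 kΩ.

R1 ≈ 8.37 kΩ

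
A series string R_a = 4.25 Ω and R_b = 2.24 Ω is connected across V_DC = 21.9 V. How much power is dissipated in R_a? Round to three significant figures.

Series current I = V_DC/ΣR = 21.9/6.490 = 3.374 A.
P(R_a) = I²·R_a = (3.374)² × 4.25 = 48.39 W.

P ≈ 48.4 W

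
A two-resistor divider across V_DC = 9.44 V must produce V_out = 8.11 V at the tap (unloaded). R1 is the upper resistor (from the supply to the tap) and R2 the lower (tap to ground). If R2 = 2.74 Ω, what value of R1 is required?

R1 ≈ 0.449 Ω

The divider ratio is R2/(R1+R2) = 8.11/9.44 = 0.8591.
Rearranging, R1 = R2·(1−k)/k = 2.74 × 0.1640 = 0.4493 Ω.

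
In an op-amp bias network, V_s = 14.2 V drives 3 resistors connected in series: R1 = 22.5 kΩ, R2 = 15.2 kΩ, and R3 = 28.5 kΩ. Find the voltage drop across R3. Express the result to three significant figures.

Series total: ΣR = 22.5 + 15.2 + 28.5 = 66.20 kΩ.
Voltage divider: V = V_s · (28.50 / 66.20) = 14.2 × 0.4305 = 6.113 V.

V ≈ 6.11 V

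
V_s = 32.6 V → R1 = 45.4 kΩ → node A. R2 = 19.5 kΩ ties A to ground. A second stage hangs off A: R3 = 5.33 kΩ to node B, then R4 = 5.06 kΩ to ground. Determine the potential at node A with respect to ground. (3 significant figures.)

Node A sees R2 in parallel with the series input of stage 2, R3 + R4 = 10.39 kΩ.
Effective lower resistance at A: R2 ‖ 10.39 = 6.778 kΩ.
So V_A = 32.6 × 0.1299 = 4.235 V.

V_A ≈ 4.23 V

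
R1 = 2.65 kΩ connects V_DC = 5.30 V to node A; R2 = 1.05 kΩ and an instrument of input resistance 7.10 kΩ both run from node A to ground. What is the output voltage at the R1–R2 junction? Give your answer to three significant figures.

V_out ≈ 1.36 V

R2 ‖ R_L = (1.05 × 7.10)/(1.05 + 7.10) = 0.9147 kΩ.
Now apply the divider: V_out = 5.30 × 0.2566 = 1.360 V.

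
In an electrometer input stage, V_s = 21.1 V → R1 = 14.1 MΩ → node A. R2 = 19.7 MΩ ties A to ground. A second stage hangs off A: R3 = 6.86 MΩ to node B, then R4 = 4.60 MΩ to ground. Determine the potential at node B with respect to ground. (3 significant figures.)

The second stage (R3 + R4 = 11.46 MΩ) loads node A in parallel with R2.
Effective lower resistance at A: R2 ‖ 11.46 = 7.245 MΩ.
V_A = 21.1 × 7.245/(14.1 + 7.245) = 7.162 V.
Stage 2 is unloaded, so V_B = V_A · R4/(R3+R4) = 7.162 × 4.60/11.46 = 2.875 V.

V_B ≈ 2.87 V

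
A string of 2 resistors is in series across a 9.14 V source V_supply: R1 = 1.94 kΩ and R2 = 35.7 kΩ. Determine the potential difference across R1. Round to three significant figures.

V ≈ 0.471 V

ΣR = 1.94 + 35.7 = 37.64 kΩ.
By the voltage-divider rule, V = 9.14 × 1.940/37.64 = 0.4711 V.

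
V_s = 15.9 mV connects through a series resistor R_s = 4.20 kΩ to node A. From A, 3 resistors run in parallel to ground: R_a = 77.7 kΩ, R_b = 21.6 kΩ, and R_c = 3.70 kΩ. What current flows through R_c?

Equivalent of the parallel group: R_p = 3.035 kΩ.
Node voltage V_A = V_s · R_p/(R_s + R_p) = 15.9 × 0.4195 = 6.670 mV.
Branch current I = V_A/R_c = 6.670/3.70 = 1.803 µA.

I ≈ 1.80 µA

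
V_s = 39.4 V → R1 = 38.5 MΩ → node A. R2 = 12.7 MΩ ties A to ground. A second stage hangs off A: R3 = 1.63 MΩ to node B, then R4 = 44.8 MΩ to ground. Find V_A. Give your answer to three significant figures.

V_A ≈ 8.11 V

Node A sees R2 in parallel with the series input of stage 2, R3 + R4 = 46.43 MΩ.
Effective lower resistance at A: R2 ‖ 46.43 = 9.972 MΩ.
So V_A = 39.4 × 0.2057 = 8.106 V.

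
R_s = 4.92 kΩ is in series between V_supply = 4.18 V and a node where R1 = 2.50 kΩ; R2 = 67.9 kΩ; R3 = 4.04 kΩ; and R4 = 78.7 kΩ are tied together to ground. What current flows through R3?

Combine the parallel branches: R_p = (1/2.50 + 1/67.9 + 1/4.04 + 1/78.7)⁻¹ = 1.482 kΩ.
V_A = 4.18 × 1.482/6.402 = 0.9674 V.
Branch current I = V_A/R3 = 0.9674/4.04 = 0.2395 mA.
(Equivalently: I_total = 0.6530 mA, then current-divider fraction G_k/ΣG = 0.3667.)

I ≈ 0.239 mA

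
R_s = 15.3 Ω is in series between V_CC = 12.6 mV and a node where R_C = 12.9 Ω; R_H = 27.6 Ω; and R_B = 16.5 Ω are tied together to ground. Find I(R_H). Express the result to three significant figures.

Parallel bank: R_p = 1/(1/12.9 + 1/27.6 + 1/16.5) = 5.735 Ω.
Node voltage V_A = V_CC · R_p/(R_s + R_p) = 12.6 × 0.2727 = 3.435 mV.
Branch current I = V_A/R_H = 3.435/27.6 = 0.1245 mA.

I ≈ 0.124 mA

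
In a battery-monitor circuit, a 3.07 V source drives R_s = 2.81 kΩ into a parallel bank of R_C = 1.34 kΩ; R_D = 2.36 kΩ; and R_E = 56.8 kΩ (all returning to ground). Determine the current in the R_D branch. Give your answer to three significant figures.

I ≈ 0.300 mA

Equivalent of the parallel group: R_p = 0.8420 kΩ.
V_A by voltage divider: V_A = 3.07 × 0.8420/(2.81 + 0.8420) = 0.7078 V.
Branch current I = V_A/R_D = 0.7078/2.36 = 0.2999 mA.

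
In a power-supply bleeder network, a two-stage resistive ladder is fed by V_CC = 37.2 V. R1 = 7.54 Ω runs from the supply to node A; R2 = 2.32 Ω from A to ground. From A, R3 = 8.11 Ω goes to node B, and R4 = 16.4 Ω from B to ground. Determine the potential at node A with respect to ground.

V_A ≈ 8.16 V

The second stage (R3 + R4 = 24.51 Ω) loads node A in parallel with R2.
Effective lower resistance at A: R2 ‖ 24.51 = 2.119 Ω.
So V_A = 37.2 × 0.2194 = 8.162 V.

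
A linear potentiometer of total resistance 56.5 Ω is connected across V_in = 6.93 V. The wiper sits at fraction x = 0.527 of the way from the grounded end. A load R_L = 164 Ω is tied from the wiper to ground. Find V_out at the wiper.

Lower segment x·R_p = 29.78 Ω; upper segment (1−x)·R_p = 26.72 Ω.
R_L loads the lower segment: effective lower R = 25.20 Ω.
Then V_out = V_in · 25.20/(26.72 + 25.20) = 3.363 V.

V_out ≈ 3.36 V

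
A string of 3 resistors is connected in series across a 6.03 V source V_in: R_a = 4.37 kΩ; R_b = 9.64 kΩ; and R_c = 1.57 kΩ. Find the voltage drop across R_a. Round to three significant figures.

Total series resistance ΣR = 4.37 + 9.64 + 1.57 = 15.58 kΩ.
V = V_in · R/ΣR = 6.03 × 0.2805 = 1.691 V.

V ≈ 1.69 V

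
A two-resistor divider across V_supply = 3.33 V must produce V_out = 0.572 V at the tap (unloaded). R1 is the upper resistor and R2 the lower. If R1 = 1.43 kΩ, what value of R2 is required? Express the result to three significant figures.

Required fraction k = V_out/V_supply = 0.1718.
R2 = R1 · 0.1718/(1 − 0.1718) = 0.2966 kΩ.

R2 ≈ 0.297 kΩ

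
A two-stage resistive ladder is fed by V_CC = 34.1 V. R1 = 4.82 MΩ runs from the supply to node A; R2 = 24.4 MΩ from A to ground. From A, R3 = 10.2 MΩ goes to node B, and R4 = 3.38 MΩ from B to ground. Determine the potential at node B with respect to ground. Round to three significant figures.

V_B ≈ 5.47 V

The second stage (R3 + R4 = 13.58 MΩ) loads node A in parallel with R2.
Effective lower resistance at A: R2 ‖ 13.58 = 8.724 MΩ.
V_A = 34.1 × 8.724/(4.82 + 8.724) = 21.96 V.
V_B = V_A × 0.2489 = 5.467 V.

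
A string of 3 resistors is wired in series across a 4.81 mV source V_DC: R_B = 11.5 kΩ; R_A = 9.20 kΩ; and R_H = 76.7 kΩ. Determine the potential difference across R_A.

V ≈ 0.454 mV

Series total: ΣR = 11.5 + 9.20 + 76.7 = 97.40 kΩ.
By the voltage-divider rule, V = 4.81 × 9.200/97.40 = 0.4543 mV.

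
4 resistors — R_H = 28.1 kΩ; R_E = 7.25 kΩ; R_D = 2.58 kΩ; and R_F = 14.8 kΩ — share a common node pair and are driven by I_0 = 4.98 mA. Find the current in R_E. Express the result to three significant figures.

I ≈ 1.09 mA

Conductances: ΣG = 1/28.1 + 1/7.25 + 1/2.58 + 1/14.8 = 0.6287 (1/kΩ).
By the current-divider rule, I = I_0 · G_k/ΣG = 4.98 × 0.2194 = 1.093 mA.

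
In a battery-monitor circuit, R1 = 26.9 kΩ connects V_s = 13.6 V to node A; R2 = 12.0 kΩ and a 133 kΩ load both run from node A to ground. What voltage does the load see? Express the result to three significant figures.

R2 ‖ R_L = (12.0 × 133)/(12.0 + 133) = 11.01 kΩ.
Now apply the divider: V_out = 13.6 × 0.2904 = 3.949 V.
(Unloaded it would be 4.20 V; the load pulls it down.)

V_out ≈ 3.95 V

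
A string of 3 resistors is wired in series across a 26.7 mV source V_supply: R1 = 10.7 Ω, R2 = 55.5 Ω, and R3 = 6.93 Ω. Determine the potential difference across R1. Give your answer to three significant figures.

V ≈ 3.91 mV

Total series resistance ΣR = 10.7 + 55.5 + 6.93 = 73.13 Ω.
V = V_supply · R/ΣR = 26.7 × 0.1463 = 3.907 mV.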